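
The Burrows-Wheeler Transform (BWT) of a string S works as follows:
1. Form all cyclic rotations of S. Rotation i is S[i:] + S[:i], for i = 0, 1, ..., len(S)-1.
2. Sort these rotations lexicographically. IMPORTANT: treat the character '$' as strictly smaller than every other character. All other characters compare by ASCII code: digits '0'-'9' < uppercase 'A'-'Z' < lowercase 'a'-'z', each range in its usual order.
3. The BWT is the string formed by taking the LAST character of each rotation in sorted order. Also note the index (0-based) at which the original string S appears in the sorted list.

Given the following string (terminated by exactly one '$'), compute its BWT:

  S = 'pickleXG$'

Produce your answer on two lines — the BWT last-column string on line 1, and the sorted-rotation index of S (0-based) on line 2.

All 9 rotations (rotation i = S[i:]+S[:i]):
  rot[0] = pickleXG$
  rot[1] = ickleXG$p
  rot[2] = ckleXG$pi
  rot[3] = kleXG$pic
  rot[4] = leXG$pick
  rot[5] = eXG$pickl
  rot[6] = XG$pickle
  rot[7] = G$pickleX
  rot[8] = $pickleXG
Sorted (with $ < everything):
  sorted[0] = $pickleXG  (last char: 'G')
  sorted[1] = G$pickleX  (last char: 'X')
  sorted[2] = XG$pickle  (last char: 'e')
  sorted[3] = ckleXG$pi  (last char: 'i')
  sorted[4] = eXG$pickl  (last char: 'l')
  sorted[5] = ickleXG$p  (last char: 'p')
  sorted[6] = kleXG$pic  (last char: 'c')
  sorted[7] = leXG$pick  (last char: 'k')
  sorted[8] = pickleXG$  (last char: '$')
Last column: GXeilpck$
Original string S is at sorted index 8

Answer: GXeilpck$
8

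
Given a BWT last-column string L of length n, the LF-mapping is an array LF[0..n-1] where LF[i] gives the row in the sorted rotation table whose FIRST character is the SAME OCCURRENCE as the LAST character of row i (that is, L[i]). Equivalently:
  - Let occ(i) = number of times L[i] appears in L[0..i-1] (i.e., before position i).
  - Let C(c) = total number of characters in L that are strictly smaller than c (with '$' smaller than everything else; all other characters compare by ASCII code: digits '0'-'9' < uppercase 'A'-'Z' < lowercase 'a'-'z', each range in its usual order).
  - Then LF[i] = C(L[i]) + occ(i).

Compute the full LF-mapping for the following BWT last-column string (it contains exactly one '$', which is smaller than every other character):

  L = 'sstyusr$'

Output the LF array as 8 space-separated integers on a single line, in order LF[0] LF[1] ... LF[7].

Answer: 2 3 5 7 6 4 1 0

Derivation:
Char counts: '$':1, 'r':1, 's':3, 't':1, 'u':1, 'y':1
C (first-col start): C('$')=0, C('r')=1, C('s')=2, C('t')=5, C('u')=6, C('y')=7
L[0]='s': occ=0, LF[0]=C('s')+0=2+0=2
L[1]='s': occ=1, LF[1]=C('s')+1=2+1=3
L[2]='t': occ=0, LF[2]=C('t')+0=5+0=5
L[3]='y': occ=0, LF[3]=C('y')+0=7+0=7
L[4]='u': occ=0, LF[4]=C('u')+0=6+0=6
L[5]='s': occ=2, LF[5]=C('s')+2=2+2=4
L[6]='r': occ=0, LF[6]=C('r')+0=1+0=1
L[7]='$': occ=0, LF[7]=C('$')+0=0+0=0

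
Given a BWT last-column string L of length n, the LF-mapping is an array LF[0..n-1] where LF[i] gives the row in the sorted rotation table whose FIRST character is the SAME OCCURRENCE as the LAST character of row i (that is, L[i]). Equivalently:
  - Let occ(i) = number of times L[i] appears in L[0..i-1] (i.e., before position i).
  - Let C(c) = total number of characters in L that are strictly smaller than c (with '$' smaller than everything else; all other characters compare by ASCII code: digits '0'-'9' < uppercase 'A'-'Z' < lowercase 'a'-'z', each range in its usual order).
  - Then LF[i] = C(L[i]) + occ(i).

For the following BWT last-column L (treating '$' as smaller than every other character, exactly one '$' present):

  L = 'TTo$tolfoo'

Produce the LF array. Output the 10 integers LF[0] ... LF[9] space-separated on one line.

Answer: 1 2 5 0 9 6 4 3 7 8

Derivation:
Char counts: '$':1, 'T':2, 'f':1, 'l':1, 'o':4, 't':1
C (first-col start): C('$')=0, C('T')=1, C('f')=3, C('l')=4, C('o')=5, C('t')=9
L[0]='T': occ=0, LF[0]=C('T')+0=1+0=1
L[1]='T': occ=1, LF[1]=C('T')+1=1+1=2
L[2]='o': occ=0, LF[2]=C('o')+0=5+0=5
L[3]='$': occ=0, LF[3]=C('$')+0=0+0=0
L[4]='t': occ=0, LF[4]=C('t')+0=9+0=9
L[5]='o': occ=1, LF[5]=C('o')+1=5+1=6
L[6]='l': occ=0, LF[6]=C('l')+0=4+0=4
L[7]='f': occ=0, LF[7]=C('f')+0=3+0=3
L[8]='o': occ=2, LF[8]=C('o')+2=5+2=7
L[9]='o': occ=3, LF[9]=C('o')+3=5+3=8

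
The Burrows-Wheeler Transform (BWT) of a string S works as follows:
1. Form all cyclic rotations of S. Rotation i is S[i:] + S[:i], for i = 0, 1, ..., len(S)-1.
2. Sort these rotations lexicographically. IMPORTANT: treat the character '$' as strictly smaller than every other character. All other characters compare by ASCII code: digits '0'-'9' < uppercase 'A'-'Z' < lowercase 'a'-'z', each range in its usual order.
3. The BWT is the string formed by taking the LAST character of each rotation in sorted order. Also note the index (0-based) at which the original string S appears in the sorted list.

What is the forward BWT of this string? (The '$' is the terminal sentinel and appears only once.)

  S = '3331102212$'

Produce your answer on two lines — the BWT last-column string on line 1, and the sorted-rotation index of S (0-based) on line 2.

Answer: 2113212033$
10

Derivation:
All 11 rotations (rotation i = S[i:]+S[:i]):
  rot[0] = 3331102212$
  rot[1] = 331102212$3
  rot[2] = 31102212$33
  rot[3] = 1102212$333
  rot[4] = 102212$3331
  rot[5] = 02212$33311
  rot[6] = 2212$333110
  rot[7] = 212$3331102
  rot[8] = 12$33311022
  rot[9] = 2$333110221
  rot[10] = $3331102212
Sorted (with $ < everything):
  sorted[0] = $3331102212  (last char: '2')
  sorted[1] = 02212$33311  (last char: '1')
  sorted[2] = 102212$3331  (last char: '1')
  sorted[3] = 1102212$333  (last char: '3')
  sorted[4] = 12$33311022  (last char: '2')
  sorted[5] = 2$333110221  (last char: '1')
  sorted[6] = 212$3331102  (last char: '2')
  sorted[7] = 2212$333110  (last char: '0')
  sorted[8] = 31102212$33  (last char: '3')
  sorted[9] = 331102212$3  (last char: '3')
  sorted[10] = 3331102212$  (last char: '$')
Last column: 2113212033$
Original string S is at sorted index 10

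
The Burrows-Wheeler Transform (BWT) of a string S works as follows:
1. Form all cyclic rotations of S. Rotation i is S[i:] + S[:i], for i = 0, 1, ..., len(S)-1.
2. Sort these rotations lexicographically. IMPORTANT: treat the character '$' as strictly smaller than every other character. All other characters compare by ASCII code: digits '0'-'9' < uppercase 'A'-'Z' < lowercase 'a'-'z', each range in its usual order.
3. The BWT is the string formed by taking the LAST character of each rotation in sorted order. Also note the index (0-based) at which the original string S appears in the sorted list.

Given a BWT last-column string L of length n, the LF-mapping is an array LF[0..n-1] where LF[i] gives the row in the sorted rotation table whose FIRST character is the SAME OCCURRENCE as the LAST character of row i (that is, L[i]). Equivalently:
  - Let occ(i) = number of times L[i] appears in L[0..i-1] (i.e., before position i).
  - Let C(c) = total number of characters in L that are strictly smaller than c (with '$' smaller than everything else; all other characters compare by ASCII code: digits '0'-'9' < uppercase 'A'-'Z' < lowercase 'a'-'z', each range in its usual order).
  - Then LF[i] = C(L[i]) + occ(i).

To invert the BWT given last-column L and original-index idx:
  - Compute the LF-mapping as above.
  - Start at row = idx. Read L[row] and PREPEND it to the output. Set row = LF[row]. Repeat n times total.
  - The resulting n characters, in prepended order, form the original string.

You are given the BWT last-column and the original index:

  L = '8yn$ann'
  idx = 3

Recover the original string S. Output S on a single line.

LF mapping: 1 6 3 0 2 4 5
Walk LF starting at row 3, prepending L[row]:
  step 1: row=3, L[3]='$', prepend. Next row=LF[3]=0
  step 2: row=0, L[0]='8', prepend. Next row=LF[0]=1
  step 3: row=1, L[1]='y', prepend. Next row=LF[1]=6
  step 4: row=6, L[6]='n', prepend. Next row=LF[6]=5
  step 5: row=5, L[5]='n', prepend. Next row=LF[5]=4
  step 6: row=4, L[4]='a', prepend. Next row=LF[4]=2
  step 7: row=2, L[2]='n', prepend. Next row=LF[2]=3
Reversed output: nanny8$

Answer: nanny8$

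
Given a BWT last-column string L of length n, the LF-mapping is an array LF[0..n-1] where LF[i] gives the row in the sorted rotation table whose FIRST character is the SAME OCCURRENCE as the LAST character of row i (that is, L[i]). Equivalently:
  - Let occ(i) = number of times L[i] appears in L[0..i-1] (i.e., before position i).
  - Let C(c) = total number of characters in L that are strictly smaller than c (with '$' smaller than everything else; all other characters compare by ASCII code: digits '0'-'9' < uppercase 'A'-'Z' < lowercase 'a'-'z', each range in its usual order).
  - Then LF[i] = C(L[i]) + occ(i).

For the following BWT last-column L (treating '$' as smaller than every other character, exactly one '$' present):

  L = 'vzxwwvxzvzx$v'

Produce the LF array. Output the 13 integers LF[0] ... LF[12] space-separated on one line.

Char counts: '$':1, 'v':4, 'w':2, 'x':3, 'z':3
C (first-col start): C('$')=0, C('v')=1, C('w')=5, C('x')=7, C('z')=10
L[0]='v': occ=0, LF[0]=C('v')+0=1+0=1
L[1]='z': occ=0, LF[1]=C('z')+0=10+0=10
L[2]='x': occ=0, LF[2]=C('x')+0=7+0=7
L[3]='w': occ=0, LF[3]=C('w')+0=5+0=5
L[4]='w': occ=1, LF[4]=C('w')+1=5+1=6
L[5]='v': occ=1, LF[5]=C('v')+1=1+1=2
L[6]='x': occ=1, LF[6]=C('x')+1=7+1=8
L[7]='z': occ=1, LF[7]=C('z')+1=10+1=11
L[8]='v': occ=2, LF[8]=C('v')+2=1+2=3
L[9]='z': occ=2, LF[9]=C('z')+2=10+2=12
L[10]='x': occ=2, LF[10]=C('x')+2=7+2=9
L[11]='$': occ=0, LF[11]=C('$')+0=0+0=0
L[12]='v': occ=3, LF[12]=C('v')+3=1+3=4

Answer: 1 10 7 5 6 2 8 11 3 12 9 0 4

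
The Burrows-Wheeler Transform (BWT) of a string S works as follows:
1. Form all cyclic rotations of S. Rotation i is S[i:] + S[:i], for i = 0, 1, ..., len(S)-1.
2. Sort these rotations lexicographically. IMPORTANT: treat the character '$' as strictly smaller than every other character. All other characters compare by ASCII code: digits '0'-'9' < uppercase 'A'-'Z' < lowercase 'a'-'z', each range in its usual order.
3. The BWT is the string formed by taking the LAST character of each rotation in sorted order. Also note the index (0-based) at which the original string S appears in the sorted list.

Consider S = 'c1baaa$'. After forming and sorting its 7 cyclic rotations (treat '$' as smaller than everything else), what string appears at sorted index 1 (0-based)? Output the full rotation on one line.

Answer: 1baaa$c

Derivation:
All 7 rotations (rotation i = S[i:]+S[:i]):
  rot[0] = c1baaa$
  rot[1] = 1baaa$c
  rot[2] = baaa$c1
  rot[3] = aaa$c1b
  rot[4] = aa$c1ba
  rot[5] = a$c1baa
  rot[6] = $c1baaa
Sorted (with $ < everything):
  sorted[0] = $c1baaa
  sorted[1] = 1baaa$c
  sorted[2] = a$c1baa
  sorted[3] = aa$c1ba
  sorted[4] = aaa$c1b
  sorted[5] = baaa$c1
  sorted[6] = c1baaa$
sorted[1] = 1baaa$c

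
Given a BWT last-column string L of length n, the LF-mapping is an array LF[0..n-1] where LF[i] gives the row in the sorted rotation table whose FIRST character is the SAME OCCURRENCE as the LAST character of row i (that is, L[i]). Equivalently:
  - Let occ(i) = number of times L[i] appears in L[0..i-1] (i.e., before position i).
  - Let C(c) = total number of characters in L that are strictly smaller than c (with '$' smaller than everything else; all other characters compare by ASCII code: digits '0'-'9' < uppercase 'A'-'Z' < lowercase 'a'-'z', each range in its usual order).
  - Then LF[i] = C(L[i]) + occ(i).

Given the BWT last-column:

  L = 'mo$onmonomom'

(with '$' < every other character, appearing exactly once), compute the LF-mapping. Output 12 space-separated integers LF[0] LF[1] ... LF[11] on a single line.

Answer: 1 7 0 8 5 2 9 6 10 3 11 4

Derivation:
Char counts: '$':1, 'm':4, 'n':2, 'o':5
C (first-col start): C('$')=0, C('m')=1, C('n')=5, C('o')=7
L[0]='m': occ=0, LF[0]=C('m')+0=1+0=1
L[1]='o': occ=0, LF[1]=C('o')+0=7+0=7
L[2]='$': occ=0, LF[2]=C('$')+0=0+0=0
L[3]='o': occ=1, LF[3]=C('o')+1=7+1=8
L[4]='n': occ=0, LF[4]=C('n')+0=5+0=5
L[5]='m': occ=1, LF[5]=C('m')+1=1+1=2
L[6]='o': occ=2, LF[6]=C('o')+2=7+2=9
L[7]='n': occ=1, LF[7]=C('n')+1=5+1=6
L[8]='o': occ=3, LF[8]=C('o')+3=7+3=10
L[9]='m': occ=2, LF[9]=C('m')+2=1+2=3
L[10]='o': occ=4, LF[10]=C('o')+4=7+4=11
L[11]='m': occ=3, LF[11]=C('m')+3=1+3=4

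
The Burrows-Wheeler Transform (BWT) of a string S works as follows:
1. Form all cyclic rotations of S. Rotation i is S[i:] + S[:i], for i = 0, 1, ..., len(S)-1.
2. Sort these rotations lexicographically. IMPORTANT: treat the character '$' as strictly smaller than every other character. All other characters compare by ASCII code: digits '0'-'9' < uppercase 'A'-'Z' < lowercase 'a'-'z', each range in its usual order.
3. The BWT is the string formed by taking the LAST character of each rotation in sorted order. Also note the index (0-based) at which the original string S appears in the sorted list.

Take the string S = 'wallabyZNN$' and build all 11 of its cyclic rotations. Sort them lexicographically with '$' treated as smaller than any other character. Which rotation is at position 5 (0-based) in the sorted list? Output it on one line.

Answer: allabyZNN$w

Derivation:
All 11 rotations (rotation i = S[i:]+S[:i]):
  rot[0] = wallabyZNN$
  rot[1] = allabyZNN$w
  rot[2] = llabyZNN$wa
  rot[3] = labyZNN$wal
  rot[4] = abyZNN$wall
  rot[5] = byZNN$walla
  rot[6] = yZNN$wallab
  rot[7] = ZNN$wallaby
  rot[8] = NN$wallabyZ
  rot[9] = N$wallabyZN
  rot[10] = $wallabyZNN
Sorted (with $ < everything):
  sorted[0] = $wallabyZNN
  sorted[1] = N$wallabyZN
  sorted[2] = NN$wallabyZ
  sorted[3] = ZNN$wallaby
  sorted[4] = abyZNN$wall
  sorted[5] = allabyZNN$w
  sorted[6] = byZNN$walla
  sorted[7] = labyZNN$wal
  sorted[8] = llabyZNN$wa
  sorted[9] = wallabyZNN$
  sorted[10] = yZNN$wallab
sorted[5] = allabyZNN$w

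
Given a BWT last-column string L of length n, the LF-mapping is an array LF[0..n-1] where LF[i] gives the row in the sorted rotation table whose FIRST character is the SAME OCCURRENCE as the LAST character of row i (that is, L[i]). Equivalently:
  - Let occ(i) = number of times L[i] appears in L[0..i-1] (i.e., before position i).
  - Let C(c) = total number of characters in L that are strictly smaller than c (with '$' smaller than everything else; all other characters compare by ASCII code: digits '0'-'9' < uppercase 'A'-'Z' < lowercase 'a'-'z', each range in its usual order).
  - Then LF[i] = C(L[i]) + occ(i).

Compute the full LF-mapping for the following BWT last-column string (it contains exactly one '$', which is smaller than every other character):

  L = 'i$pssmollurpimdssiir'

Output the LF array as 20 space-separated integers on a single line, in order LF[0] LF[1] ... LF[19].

Answer: 2 0 11 15 16 8 10 6 7 19 13 12 3 9 1 17 18 4 5 14

Derivation:
Char counts: '$':1, 'd':1, 'i':4, 'l':2, 'm':2, 'o':1, 'p':2, 'r':2, 's':4, 'u':1
C (first-col start): C('$')=0, C('d')=1, C('i')=2, C('l')=6, C('m')=8, C('o')=10, C('p')=11, C('r')=13, C('s')=15, C('u')=19
L[0]='i': occ=0, LF[0]=C('i')+0=2+0=2
L[1]='$': occ=0, LF[1]=C('$')+0=0+0=0
L[2]='p': occ=0, LF[2]=C('p')+0=11+0=11
L[3]='s': occ=0, LF[3]=C('s')+0=15+0=15
L[4]='s': occ=1, LF[4]=C('s')+1=15+1=16
L[5]='m': occ=0, LF[5]=C('m')+0=8+0=8
L[6]='o': occ=0, LF[6]=C('o')+0=10+0=10
L[7]='l': occ=0, LF[7]=C('l')+0=6+0=6
L[8]='l': occ=1, LF[8]=C('l')+1=6+1=7
L[9]='u': occ=0, LF[9]=C('u')+0=19+0=19
L[10]='r': occ=0, LF[10]=C('r')+0=13+0=13
L[11]='p': occ=1, LF[11]=C('p')+1=11+1=12
L[12]='i': occ=1, LF[12]=C('i')+1=2+1=3
L[13]='m': occ=1, LF[13]=C('m')+1=8+1=9
L[14]='d': occ=0, LF[14]=C('d')+0=1+0=1
L[15]='s': occ=2, LF[15]=C('s')+2=15+2=17
L[16]='s': occ=3, LF[16]=C('s')+3=15+3=18
L[17]='i': occ=2, LF[17]=C('i')+2=2+2=4
L[18]='i': occ=3, LF[18]=C('i')+3=2+3=5
L[19]='r': occ=1, LF[19]=C('r')+1=13+1=14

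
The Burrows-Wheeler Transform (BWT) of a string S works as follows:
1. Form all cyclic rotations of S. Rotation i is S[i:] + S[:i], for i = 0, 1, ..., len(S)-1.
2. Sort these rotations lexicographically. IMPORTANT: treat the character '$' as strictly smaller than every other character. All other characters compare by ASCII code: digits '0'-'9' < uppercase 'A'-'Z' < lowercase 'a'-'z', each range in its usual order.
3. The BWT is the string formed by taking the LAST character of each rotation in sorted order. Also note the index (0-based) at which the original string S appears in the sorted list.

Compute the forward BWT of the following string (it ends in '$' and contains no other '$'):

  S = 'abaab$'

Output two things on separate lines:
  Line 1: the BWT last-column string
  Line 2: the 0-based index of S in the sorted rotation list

Answer: bba$aa
3

Derivation:
All 6 rotations (rotation i = S[i:]+S[:i]):
  rot[0] = abaab$
  rot[1] = baab$a
  rot[2] = aab$ab
  rot[3] = ab$aba
  rot[4] = b$abaa
  rot[5] = $abaab
Sorted (with $ < everything):
  sorted[0] = $abaab  (last char: 'b')
  sorted[1] = aab$ab  (last char: 'b')
  sorted[2] = ab$aba  (last char: 'a')
  sorted[3] = abaab$  (last char: '$')
  sorted[4] = b$abaa  (last char: 'a')
  sorted[5] = baab$a  (last char: 'a')
Last column: bba$aa
Original string S is at sorted index 3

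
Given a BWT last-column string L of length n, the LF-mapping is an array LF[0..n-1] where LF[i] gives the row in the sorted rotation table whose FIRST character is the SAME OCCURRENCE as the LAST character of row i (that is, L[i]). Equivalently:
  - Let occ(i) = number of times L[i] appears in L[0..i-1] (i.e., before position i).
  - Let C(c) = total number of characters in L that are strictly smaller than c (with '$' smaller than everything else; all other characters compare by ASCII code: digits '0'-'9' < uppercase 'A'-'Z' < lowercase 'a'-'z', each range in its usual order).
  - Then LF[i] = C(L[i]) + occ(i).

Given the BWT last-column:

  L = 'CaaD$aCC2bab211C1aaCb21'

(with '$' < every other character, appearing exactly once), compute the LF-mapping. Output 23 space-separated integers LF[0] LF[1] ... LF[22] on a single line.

Answer: 8 14 15 13 0 16 9 10 5 20 17 21 6 1 2 11 3 18 19 12 22 7 4

Derivation:
Char counts: '$':1, '1':4, '2':3, 'C':5, 'D':1, 'a':6, 'b':3
C (first-col start): C('$')=0, C('1')=1, C('2')=5, C('C')=8, C('D')=13, C('a')=14, C('b')=20
L[0]='C': occ=0, LF[0]=C('C')+0=8+0=8
L[1]='a': occ=0, LF[1]=C('a')+0=14+0=14
L[2]='a': occ=1, LF[2]=C('a')+1=14+1=15
L[3]='D': occ=0, LF[3]=C('D')+0=13+0=13
L[4]='$': occ=0, LF[4]=C('$')+0=0+0=0
L[5]='a': occ=2, LF[5]=C('a')+2=14+2=16
L[6]='C': occ=1, LF[6]=C('C')+1=8+1=9
L[7]='C': occ=2, LF[7]=C('C')+2=8+2=10
L[8]='2': occ=0, LF[8]=C('2')+0=5+0=5
L[9]='b': occ=0, LF[9]=C('b')+0=20+0=20
L[10]='a': occ=3, LF[10]=C('a')+3=14+3=17
L[11]='b': occ=1, LF[11]=C('b')+1=20+1=21
L[12]='2': occ=1, LF[12]=C('2')+1=5+1=6
L[13]='1': occ=0, LF[13]=C('1')+0=1+0=1
L[14]='1': occ=1, LF[14]=C('1')+1=1+1=2
L[15]='C': occ=3, LF[15]=C('C')+3=8+3=11
L[16]='1': occ=2, LF[16]=C('1')+2=1+2=3
L[17]='a': occ=4, LF[17]=C('a')+4=14+4=18
L[18]='a': occ=5, LF[18]=C('a')+5=14+5=19
L[19]='C': occ=4, LF[19]=C('C')+4=8+4=12
L[20]='b': occ=2, LF[20]=C('b')+2=20+2=22
L[21]='2': occ=2, LF[21]=C('2')+2=5+2=7
L[22]='1': occ=3, LF[22]=C('1')+3=1+3=4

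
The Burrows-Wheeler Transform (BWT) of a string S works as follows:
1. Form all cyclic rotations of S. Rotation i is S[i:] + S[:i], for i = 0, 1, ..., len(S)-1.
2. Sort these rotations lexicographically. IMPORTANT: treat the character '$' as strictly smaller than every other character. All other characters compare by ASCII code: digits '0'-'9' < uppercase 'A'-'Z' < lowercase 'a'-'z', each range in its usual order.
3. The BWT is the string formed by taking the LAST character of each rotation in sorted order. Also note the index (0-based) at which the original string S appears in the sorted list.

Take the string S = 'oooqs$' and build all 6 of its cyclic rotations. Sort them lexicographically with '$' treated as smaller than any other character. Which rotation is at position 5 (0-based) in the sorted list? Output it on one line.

All 6 rotations (rotation i = S[i:]+S[:i]):
  rot[0] = oooqs$
  rot[1] = ooqs$o
  rot[2] = oqs$oo
  rot[3] = qs$ooo
  rot[4] = s$oooq
  rot[5] = $oooqs
Sorted (with $ < everything):
  sorted[0] = $oooqs
  sorted[1] = oooqs$
  sorted[2] = ooqs$o
  sorted[3] = oqs$oo
  sorted[4] = qs$ooo
  sorted[5] = s$oooq
sorted[5] = s$oooq

Answer: s$oooq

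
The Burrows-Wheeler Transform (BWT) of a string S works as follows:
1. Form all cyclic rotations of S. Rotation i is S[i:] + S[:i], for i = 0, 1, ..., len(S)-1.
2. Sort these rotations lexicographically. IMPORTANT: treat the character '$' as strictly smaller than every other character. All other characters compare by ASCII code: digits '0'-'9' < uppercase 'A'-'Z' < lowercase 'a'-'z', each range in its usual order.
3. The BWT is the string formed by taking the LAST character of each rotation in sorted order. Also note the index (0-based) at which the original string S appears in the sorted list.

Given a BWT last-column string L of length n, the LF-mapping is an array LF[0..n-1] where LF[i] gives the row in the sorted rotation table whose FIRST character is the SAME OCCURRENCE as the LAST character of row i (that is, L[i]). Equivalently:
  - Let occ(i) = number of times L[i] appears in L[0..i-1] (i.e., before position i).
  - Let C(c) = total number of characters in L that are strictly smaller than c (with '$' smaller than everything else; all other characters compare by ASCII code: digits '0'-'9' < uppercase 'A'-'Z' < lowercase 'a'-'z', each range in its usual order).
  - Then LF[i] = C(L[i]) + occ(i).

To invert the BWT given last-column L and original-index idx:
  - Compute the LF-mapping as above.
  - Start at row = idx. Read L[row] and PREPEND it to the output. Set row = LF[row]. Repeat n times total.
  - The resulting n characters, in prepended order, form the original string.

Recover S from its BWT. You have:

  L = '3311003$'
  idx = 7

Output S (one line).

LF mapping: 5 6 3 4 1 2 7 0
Walk LF starting at row 7, prepending L[row]:
  step 1: row=7, L[7]='$', prepend. Next row=LF[7]=0
  step 2: row=0, L[0]='3', prepend. Next row=LF[0]=5
  step 3: row=5, L[5]='0', prepend. Next row=LF[5]=2
  step 4: row=2, L[2]='1', prepend. Next row=LF[2]=3
  step 5: row=3, L[3]='1', prepend. Next row=LF[3]=4
  step 6: row=4, L[4]='0', prepend. Next row=LF[4]=1
  step 7: row=1, L[1]='3', prepend. Next row=LF[1]=6
  step 8: row=6, L[6]='3', prepend. Next row=LF[6]=7
Reversed output: 3301103$

Answer: 3301103$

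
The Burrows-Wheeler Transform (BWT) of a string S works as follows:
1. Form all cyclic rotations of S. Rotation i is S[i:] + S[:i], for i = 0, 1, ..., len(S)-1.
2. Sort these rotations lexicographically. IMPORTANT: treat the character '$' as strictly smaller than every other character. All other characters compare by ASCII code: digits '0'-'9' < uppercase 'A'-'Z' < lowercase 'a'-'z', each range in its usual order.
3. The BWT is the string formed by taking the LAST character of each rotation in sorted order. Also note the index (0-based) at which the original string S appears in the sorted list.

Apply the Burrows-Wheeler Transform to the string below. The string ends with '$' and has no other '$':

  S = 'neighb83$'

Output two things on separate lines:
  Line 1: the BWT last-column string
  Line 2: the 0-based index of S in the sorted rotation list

All 9 rotations (rotation i = S[i:]+S[:i]):
  rot[0] = neighb83$
  rot[1] = eighb83$n
  rot[2] = ighb83$ne
  rot[3] = ghb83$nei
  rot[4] = hb83$neig
  rot[5] = b83$neigh
  rot[6] = 83$neighb
  rot[7] = 3$neighb8
  rot[8] = $neighb83
Sorted (with $ < everything):
  sorted[0] = $neighb83  (last char: '3')
  sorted[1] = 3$neighb8  (last char: '8')
  sorted[2] = 83$neighb  (last char: 'b')
  sorted[3] = b83$neigh  (last char: 'h')
  sorted[4] = eighb83$n  (last char: 'n')
  sorted[5] = ghb83$nei  (last char: 'i')
  sorted[6] = hb83$neig  (last char: 'g')
  sorted[7] = ighb83$ne  (last char: 'e')
  sorted[8] = neighb83$  (last char: '$')
Last column: 38bhnige$
Original string S is at sorted index 8

Answer: 38bhnige$
8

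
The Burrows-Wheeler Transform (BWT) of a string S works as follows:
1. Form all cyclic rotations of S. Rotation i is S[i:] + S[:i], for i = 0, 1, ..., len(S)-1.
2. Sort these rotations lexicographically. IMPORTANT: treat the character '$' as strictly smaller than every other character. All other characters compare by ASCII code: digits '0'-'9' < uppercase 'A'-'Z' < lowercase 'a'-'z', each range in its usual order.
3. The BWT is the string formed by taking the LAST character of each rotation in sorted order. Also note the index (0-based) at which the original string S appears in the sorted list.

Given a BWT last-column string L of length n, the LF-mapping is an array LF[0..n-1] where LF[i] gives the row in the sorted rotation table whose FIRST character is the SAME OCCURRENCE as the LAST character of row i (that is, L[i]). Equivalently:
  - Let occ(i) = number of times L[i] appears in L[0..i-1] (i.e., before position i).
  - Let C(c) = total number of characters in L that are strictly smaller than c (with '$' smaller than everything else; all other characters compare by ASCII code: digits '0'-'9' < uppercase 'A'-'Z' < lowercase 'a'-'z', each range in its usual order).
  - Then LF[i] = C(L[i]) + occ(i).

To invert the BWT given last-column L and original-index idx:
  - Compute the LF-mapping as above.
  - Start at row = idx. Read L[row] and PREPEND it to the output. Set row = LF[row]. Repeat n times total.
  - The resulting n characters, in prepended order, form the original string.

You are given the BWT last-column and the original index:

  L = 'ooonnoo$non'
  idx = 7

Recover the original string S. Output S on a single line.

LF mapping: 5 6 7 1 2 8 9 0 3 10 4
Walk LF starting at row 7, prepending L[row]:
  step 1: row=7, L[7]='$', prepend. Next row=LF[7]=0
  step 2: row=0, L[0]='o', prepend. Next row=LF[0]=5
  step 3: row=5, L[5]='o', prepend. Next row=LF[5]=8
  step 4: row=8, L[8]='n', prepend. Next row=LF[8]=3
  step 5: row=3, L[3]='n', prepend. Next row=LF[3]=1
  step 6: row=1, L[1]='o', prepend. Next row=LF[1]=6
  step 7: row=6, L[6]='o', prepend. Next row=LF[6]=9
  step 8: row=9, L[9]='o', prepend. Next row=LF[9]=10
  step 9: row=10, L[10]='n', prepend. Next row=LF[10]=4
  step 10: row=4, L[4]='n', prepend. Next row=LF[4]=2
  step 11: row=2, L[2]='o', prepend. Next row=LF[2]=7
Reversed output: onnooonnoo$

Answer: onnooonnoo$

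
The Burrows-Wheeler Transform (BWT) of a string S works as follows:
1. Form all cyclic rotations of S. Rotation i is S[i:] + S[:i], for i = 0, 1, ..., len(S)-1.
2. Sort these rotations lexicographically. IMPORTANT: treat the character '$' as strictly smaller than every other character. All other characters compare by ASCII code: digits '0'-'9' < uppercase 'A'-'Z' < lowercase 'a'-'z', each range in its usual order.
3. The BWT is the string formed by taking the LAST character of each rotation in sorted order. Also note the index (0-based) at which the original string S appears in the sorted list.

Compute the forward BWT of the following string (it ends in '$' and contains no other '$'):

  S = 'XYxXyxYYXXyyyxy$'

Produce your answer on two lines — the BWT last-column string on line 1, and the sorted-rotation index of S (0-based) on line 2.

Answer: yY$xXYxXYyyxXyyX
2

Derivation:
All 16 rotations (rotation i = S[i:]+S[:i]):
  rot[0] = XYxXyxYYXXyyyxy$
  rot[1] = YxXyxYYXXyyyxy$X
  rot[2] = xXyxYYXXyyyxy$XY
  rot[3] = XyxYYXXyyyxy$XYx
  rot[4] = yxYYXXyyyxy$XYxX
  rot[5] = xYYXXyyyxy$XYxXy
  rot[6] = YYXXyyyxy$XYxXyx
  rot[7] = YXXyyyxy$XYxXyxY
  rot[8] = XXyyyxy$XYxXyxYY
  rot[9] = Xyyyxy$XYxXyxYYX
  rot[10] = yyyxy$XYxXyxYYXX
  rot[11] = yyxy$XYxXyxYYXXy
  rot[12] = yxy$XYxXyxYYXXyy
  rot[13] = xy$XYxXyxYYXXyyy
  rot[14] = y$XYxXyxYYXXyyyx
  rot[15] = $XYxXyxYYXXyyyxy
Sorted (with $ < everything):
  sorted[0] = $XYxXyxYYXXyyyxy  (last char: 'y')
  sorted[1] = XXyyyxy$XYxXyxYY  (last char: 'Y')
  sorted[2] = XYxXyxYYXXyyyxy$  (last char: '$')
  sorted[3] = XyxYYXXyyyxy$XYx  (last char: 'x')
  sorted[4] = Xyyyxy$XYxXyxYYX  (last char: 'X')
  sorted[5] = YXXyyyxy$XYxXyxY  (last char: 'Y')
  sorted[6] = YYXXyyyxy$XYxXyx  (last char: 'x')
  sorted[7] = YxXyxYYXXyyyxy$X  (last char: 'X')
  sorted[8] = xXyxYYXXyyyxy$XY  (last char: 'Y')
  sorted[9] = xYYXXyyyxy$XYxXy  (last char: 'y')
  sorted[10] = xy$XYxXyxYYXXyyy  (last char: 'y')
  sorted[11] = y$XYxXyxYYXXyyyx  (last char: 'x')
  sorted[12] = yxYYXXyyyxy$XYxX  (last char: 'X')
  sorted[13] = yxy$XYxXyxYYXXyy  (last char: 'y')
  sorted[14] = yyxy$XYxXyxYYXXy  (last char: 'y')
  sorted[15] = yyyxy$XYxXyxYYXX  (last char: 'X')
Last column: yY$xXYxXYyyxXyyX
Original string S is at sorted index 2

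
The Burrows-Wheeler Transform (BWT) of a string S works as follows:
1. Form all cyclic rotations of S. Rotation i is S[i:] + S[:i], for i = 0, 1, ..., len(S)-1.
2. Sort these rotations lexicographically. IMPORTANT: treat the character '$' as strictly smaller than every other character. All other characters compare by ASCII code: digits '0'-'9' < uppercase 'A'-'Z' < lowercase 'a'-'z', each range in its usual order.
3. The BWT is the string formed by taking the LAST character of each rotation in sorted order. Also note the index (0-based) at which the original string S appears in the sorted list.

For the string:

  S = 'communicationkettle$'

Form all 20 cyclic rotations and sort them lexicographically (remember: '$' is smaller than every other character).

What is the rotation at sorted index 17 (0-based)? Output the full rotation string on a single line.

Answer: tle$communicationket

Derivation:
All 20 rotations (rotation i = S[i:]+S[:i]):
  rot[0] = communicationkettle$
  rot[1] = ommunicationkettle$c
  rot[2] = mmunicationkettle$co
  rot[3] = municationkettle$com
  rot[4] = unicationkettle$comm
  rot[5] = nicationkettle$commu
  rot[6] = icationkettle$commun
  rot[7] = cationkettle$communi
  rot[8] = ationkettle$communic
  rot[9] = tionkettle$communica
  rot[10] = ionkettle$communicat
  rot[11] = onkettle$communicati
  rot[12] = nkettle$communicatio
  rot[13] = kettle$communication
  rot[14] = ettle$communicationk
  rot[15] = ttle$communicationke
  rot[16] = tle$communicationket
  rot[17] = le$communicationkett
  rot[18] = e$communicationkettl
  rot[19] = $communicationkettle
Sorted (with $ < everything):
  sorted[0] = $communicationkettle
  sorted[1] = ationkettle$communic
  sorted[2] = cationkettle$communi
  sorted[3] = communicationkettle$
  sorted[4] = e$communicationkettl
  sorted[5] = ettle$communicationk
  sorted[6] = icationkettle$commun
  sorted[7] = ionkettle$communicat
  sorted[8] = kettle$communication
  sorted[9] = le$communicationkett
  sorted[10] = mmunicationkettle$co
  sorted[11] = municationkettle$com
  sorted[12] = nicationkettle$commu
  sorted[13] = nkettle$communicatio
  sorted[14] = ommunicationkettle$c
  sorted[15] = onkettle$communicati
  sorted[16] = tionkettle$communica
  sorted[17] = tle$communicationket
  sorted[18] = ttle$communicationke
  sorted[19] = unicationkettle$comm
sorted[17] = tle$communicationket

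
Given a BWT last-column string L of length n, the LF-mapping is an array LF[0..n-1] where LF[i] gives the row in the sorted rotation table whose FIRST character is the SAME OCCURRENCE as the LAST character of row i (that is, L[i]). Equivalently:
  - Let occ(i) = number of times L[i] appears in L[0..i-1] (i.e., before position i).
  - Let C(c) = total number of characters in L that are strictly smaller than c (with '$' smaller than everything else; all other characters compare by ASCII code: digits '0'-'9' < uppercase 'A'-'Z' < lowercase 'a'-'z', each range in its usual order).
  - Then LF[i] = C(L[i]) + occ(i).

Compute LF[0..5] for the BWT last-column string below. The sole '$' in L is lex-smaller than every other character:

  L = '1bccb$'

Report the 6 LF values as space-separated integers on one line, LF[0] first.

Answer: 1 2 4 5 3 0

Derivation:
Char counts: '$':1, '1':1, 'b':2, 'c':2
C (first-col start): C('$')=0, C('1')=1, C('b')=2, C('c')=4
L[0]='1': occ=0, LF[0]=C('1')+0=1+0=1
L[1]='b': occ=0, LF[1]=C('b')+0=2+0=2
L[2]='c': occ=0, LF[2]=C('c')+0=4+0=4
L[3]='c': occ=1, LF[3]=C('c')+1=4+1=5
L[4]='b': occ=1, LF[4]=C('b')+1=2+1=3
L[5]='$': occ=0, LF[5]=C('$')+0=0+0=0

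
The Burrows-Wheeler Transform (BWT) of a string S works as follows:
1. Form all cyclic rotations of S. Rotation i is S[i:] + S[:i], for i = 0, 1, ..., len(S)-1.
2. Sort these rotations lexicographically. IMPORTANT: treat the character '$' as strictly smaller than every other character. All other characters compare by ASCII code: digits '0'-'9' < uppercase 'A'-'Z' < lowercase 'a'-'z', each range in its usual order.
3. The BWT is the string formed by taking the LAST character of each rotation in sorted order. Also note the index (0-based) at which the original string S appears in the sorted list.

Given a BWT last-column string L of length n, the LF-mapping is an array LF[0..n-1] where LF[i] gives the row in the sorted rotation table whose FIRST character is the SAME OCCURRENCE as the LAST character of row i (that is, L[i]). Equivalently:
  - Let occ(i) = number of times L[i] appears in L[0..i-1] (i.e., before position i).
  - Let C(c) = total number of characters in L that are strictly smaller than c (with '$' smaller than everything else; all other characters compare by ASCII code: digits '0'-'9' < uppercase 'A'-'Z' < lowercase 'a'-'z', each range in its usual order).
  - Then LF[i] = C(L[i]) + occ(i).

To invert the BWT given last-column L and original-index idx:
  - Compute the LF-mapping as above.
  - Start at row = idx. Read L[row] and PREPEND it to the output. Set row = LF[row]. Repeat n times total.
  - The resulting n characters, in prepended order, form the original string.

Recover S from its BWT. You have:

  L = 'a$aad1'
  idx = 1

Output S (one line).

LF mapping: 2 0 3 4 5 1
Walk LF starting at row 1, prepending L[row]:
  step 1: row=1, L[1]='$', prepend. Next row=LF[1]=0
  step 2: row=0, L[0]='a', prepend. Next row=LF[0]=2
  step 3: row=2, L[2]='a', prepend. Next row=LF[2]=3
  step 4: row=3, L[3]='a', prepend. Next row=LF[3]=4
  step 5: row=4, L[4]='d', prepend. Next row=LF[4]=5
  step 6: row=5, L[5]='1', prepend. Next row=LF[5]=1
Reversed output: 1daaa$

Answer: 1daaa$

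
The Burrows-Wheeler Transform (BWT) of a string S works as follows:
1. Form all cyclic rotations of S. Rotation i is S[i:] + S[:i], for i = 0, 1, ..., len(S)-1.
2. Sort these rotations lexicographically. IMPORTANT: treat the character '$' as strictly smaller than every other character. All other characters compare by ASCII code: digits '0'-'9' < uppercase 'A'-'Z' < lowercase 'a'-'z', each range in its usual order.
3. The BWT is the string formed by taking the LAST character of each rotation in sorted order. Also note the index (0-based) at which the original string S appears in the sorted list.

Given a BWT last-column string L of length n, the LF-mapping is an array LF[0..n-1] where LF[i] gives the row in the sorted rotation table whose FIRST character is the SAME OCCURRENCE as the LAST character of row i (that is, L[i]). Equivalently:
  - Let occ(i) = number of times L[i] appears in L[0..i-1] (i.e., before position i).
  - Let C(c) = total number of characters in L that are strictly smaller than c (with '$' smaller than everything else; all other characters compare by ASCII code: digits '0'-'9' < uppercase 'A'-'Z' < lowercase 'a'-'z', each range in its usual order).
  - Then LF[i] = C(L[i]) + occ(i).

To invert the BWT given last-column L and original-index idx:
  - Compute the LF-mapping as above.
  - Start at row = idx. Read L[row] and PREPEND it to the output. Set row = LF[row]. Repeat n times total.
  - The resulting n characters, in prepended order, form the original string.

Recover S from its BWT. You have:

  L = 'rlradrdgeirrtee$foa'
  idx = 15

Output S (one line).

LF mapping: 13 11 14 1 3 15 4 9 5 10 16 17 18 6 7 0 8 12 2
Walk LF starting at row 15, prepending L[row]:
  step 1: row=15, L[15]='$', prepend. Next row=LF[15]=0
  step 2: row=0, L[0]='r', prepend. Next row=LF[0]=13
  step 3: row=13, L[13]='e', prepend. Next row=LF[13]=6
  step 4: row=6, L[6]='d', prepend. Next row=LF[6]=4
  step 5: row=4, L[4]='d', prepend. Next row=LF[4]=3
  step 6: row=3, L[3]='a', prepend. Next row=LF[3]=1
  step 7: row=1, L[1]='l', prepend. Next row=LF[1]=11
  step 8: row=11, L[11]='r', prepend. Next row=LF[11]=17
  step 9: row=17, L[17]='o', prepend. Next row=LF[17]=12
  step 10: row=12, L[12]='t', prepend. Next row=LF[12]=18
  step 11: row=18, L[18]='a', prepend. Next row=LF[18]=2
  step 12: row=2, L[2]='r', prepend. Next row=LF[2]=14
  step 13: row=14, L[14]='e', prepend. Next row=LF[14]=7
  step 14: row=7, L[7]='g', prepend. Next row=LF[7]=9
  step 15: row=9, L[9]='i', prepend. Next row=LF[9]=10
  step 16: row=10, L[10]='r', prepend. Next row=LF[10]=16
  step 17: row=16, L[16]='f', prepend. Next row=LF[16]=8
  step 18: row=8, L[8]='e', prepend. Next row=LF[8]=5
  step 19: row=5, L[5]='r', prepend. Next row=LF[5]=15
Reversed output: refrigeratorladder$

Answer: refrigeratorladder$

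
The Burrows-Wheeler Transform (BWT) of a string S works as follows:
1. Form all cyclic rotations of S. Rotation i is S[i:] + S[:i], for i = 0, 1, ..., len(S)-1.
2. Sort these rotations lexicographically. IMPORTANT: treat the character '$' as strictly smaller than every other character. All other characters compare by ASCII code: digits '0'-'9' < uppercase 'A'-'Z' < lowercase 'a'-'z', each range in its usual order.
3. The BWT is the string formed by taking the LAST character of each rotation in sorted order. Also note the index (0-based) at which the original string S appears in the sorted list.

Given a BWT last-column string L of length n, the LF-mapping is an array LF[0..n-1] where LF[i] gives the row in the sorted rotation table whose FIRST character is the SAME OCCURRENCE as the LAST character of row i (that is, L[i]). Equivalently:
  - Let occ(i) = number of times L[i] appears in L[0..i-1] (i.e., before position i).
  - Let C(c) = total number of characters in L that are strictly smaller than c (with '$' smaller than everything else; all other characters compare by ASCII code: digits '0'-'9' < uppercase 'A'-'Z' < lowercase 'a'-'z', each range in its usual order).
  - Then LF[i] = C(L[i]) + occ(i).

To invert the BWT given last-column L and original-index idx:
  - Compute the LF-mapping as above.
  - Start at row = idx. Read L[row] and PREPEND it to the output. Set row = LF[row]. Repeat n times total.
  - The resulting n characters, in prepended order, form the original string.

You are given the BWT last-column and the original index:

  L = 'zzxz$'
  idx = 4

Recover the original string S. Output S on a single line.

Answer: zzxz$

Derivation:
LF mapping: 2 3 1 4 0
Walk LF starting at row 4, prepending L[row]:
  step 1: row=4, L[4]='$', prepend. Next row=LF[4]=0
  step 2: row=0, L[0]='z', prepend. Next row=LF[0]=2
  step 3: row=2, L[2]='x', prepend. Next row=LF[2]=1
  step 4: row=1, L[1]='z', prepend. Next row=LF[1]=3
  step 5: row=3, L[3]='z', prepend. Next row=LF[3]=4
Reversed output: zzxz$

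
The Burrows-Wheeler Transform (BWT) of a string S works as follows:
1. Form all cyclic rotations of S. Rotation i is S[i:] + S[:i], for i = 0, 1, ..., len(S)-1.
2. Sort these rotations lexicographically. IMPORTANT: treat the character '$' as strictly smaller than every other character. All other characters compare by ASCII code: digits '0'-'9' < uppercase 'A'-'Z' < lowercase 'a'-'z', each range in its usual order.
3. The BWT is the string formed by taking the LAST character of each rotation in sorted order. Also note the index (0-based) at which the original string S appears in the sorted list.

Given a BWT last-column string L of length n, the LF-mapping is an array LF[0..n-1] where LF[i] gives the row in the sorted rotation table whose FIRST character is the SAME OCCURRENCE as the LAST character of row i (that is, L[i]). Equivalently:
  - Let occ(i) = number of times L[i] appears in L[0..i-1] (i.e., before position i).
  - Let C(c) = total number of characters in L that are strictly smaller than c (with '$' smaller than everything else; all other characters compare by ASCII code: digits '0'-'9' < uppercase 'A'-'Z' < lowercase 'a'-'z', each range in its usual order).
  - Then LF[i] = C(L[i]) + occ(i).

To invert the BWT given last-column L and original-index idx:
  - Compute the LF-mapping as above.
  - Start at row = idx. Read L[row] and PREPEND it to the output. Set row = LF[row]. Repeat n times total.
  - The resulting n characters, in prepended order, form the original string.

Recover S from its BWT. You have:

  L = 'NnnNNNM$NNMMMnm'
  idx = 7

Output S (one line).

LF mapping: 5 12 13 6 7 8 1 0 9 10 2 3 4 14 11
Walk LF starting at row 7, prepending L[row]:
  step 1: row=7, L[7]='$', prepend. Next row=LF[7]=0
  step 2: row=0, L[0]='N', prepend. Next row=LF[0]=5
  step 3: row=5, L[5]='N', prepend. Next row=LF[5]=8
  step 4: row=8, L[8]='N', prepend. Next row=LF[8]=9
  step 5: row=9, L[9]='N', prepend. Next row=LF[9]=10
  step 6: row=10, L[10]='M', prepend. Next row=LF[10]=2
  step 7: row=2, L[2]='n', prepend. Next row=LF[2]=13
  step 8: row=13, L[13]='n', prepend. Next row=LF[13]=14
  step 9: row=14, L[14]='m', prepend. Next row=LF[14]=11
  step 10: row=11, L[11]='M', prepend. Next row=LF[11]=3
  step 11: row=3, L[3]='N', prepend. Next row=LF[3]=6
  step 12: row=6, L[6]='M', prepend. Next row=LF[6]=1
  step 13: row=1, L[1]='n', prepend. Next row=LF[1]=12
  step 14: row=12, L[12]='M', prepend. Next row=LF[12]=4
  step 15: row=4, L[4]='N', prepend. Next row=LF[4]=7
Reversed output: NMnMNMmnnMNNNN$

Answer: NMnMNMmnnMNNNN$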